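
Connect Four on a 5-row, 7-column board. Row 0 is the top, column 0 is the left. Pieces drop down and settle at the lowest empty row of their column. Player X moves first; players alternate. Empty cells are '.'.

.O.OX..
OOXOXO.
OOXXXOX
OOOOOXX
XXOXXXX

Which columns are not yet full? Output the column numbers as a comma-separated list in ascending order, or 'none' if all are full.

Answer: 0,2,5,6

Derivation:
col 0: top cell = '.' → open
col 1: top cell = 'O' → FULL
col 2: top cell = '.' → open
col 3: top cell = 'O' → FULL
col 4: top cell = 'X' → FULL
col 5: top cell = '.' → open
col 6: top cell = '.' → open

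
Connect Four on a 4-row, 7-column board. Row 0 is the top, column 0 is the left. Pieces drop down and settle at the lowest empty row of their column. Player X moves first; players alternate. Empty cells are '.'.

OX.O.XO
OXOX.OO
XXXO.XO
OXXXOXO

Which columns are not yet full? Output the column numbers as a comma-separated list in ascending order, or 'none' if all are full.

Answer: 2,4

Derivation:
col 0: top cell = 'O' → FULL
col 1: top cell = 'X' → FULL
col 2: top cell = '.' → open
col 3: top cell = 'O' → FULL
col 4: top cell = '.' → open
col 5: top cell = 'X' → FULL
col 6: top cell = 'O' → FULL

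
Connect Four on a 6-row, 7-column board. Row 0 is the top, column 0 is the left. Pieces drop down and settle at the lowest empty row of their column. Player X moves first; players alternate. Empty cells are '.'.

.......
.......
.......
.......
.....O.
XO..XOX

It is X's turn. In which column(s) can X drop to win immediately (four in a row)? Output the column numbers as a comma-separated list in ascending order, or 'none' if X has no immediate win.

Answer: none

Derivation:
col 0: drop X → no win
col 1: drop X → no win
col 2: drop X → no win
col 3: drop X → no win
col 4: drop X → no win
col 5: drop X → no win
col 6: drop X → no win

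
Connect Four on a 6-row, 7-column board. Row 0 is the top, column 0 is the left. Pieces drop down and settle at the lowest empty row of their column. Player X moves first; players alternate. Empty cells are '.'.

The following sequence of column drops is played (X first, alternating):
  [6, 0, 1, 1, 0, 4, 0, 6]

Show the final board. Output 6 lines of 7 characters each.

Answer: .......
.......
.......
X......
XO....O
OX..O.X

Derivation:
Move 1: X drops in col 6, lands at row 5
Move 2: O drops in col 0, lands at row 5
Move 3: X drops in col 1, lands at row 5
Move 4: O drops in col 1, lands at row 4
Move 5: X drops in col 0, lands at row 4
Move 6: O drops in col 4, lands at row 5
Move 7: X drops in col 0, lands at row 3
Move 8: O drops in col 6, lands at row 4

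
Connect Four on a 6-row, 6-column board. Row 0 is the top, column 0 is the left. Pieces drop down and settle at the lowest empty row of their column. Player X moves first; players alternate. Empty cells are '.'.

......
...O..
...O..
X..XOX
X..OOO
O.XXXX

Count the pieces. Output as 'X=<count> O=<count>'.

X=8 O=7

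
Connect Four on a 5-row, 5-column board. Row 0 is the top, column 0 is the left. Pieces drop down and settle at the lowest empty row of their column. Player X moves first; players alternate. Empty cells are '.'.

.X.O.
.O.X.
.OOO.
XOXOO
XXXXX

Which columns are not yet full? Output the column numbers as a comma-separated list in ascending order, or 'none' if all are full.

Answer: 0,2,4

Derivation:
col 0: top cell = '.' → open
col 1: top cell = 'X' → FULL
col 2: top cell = '.' → open
col 3: top cell = 'O' → FULL
col 4: top cell = '.' → open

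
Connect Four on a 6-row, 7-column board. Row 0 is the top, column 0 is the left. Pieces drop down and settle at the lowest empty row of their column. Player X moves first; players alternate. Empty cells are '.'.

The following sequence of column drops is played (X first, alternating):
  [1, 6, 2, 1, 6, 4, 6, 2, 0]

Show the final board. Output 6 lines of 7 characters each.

Answer: .......
.......
.......
......X
.OO...X
XXX.O.O

Derivation:
Move 1: X drops in col 1, lands at row 5
Move 2: O drops in col 6, lands at row 5
Move 3: X drops in col 2, lands at row 5
Move 4: O drops in col 1, lands at row 4
Move 5: X drops in col 6, lands at row 4
Move 6: O drops in col 4, lands at row 5
Move 7: X drops in col 6, lands at row 3
Move 8: O drops in col 2, lands at row 4
Move 9: X drops in col 0, lands at row 5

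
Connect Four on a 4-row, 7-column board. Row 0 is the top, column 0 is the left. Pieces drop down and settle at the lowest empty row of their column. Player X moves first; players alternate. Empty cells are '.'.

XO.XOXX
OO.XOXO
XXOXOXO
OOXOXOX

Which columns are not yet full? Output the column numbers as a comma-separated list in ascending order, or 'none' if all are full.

Answer: 2

Derivation:
col 0: top cell = 'X' → FULL
col 1: top cell = 'O' → FULL
col 2: top cell = '.' → open
col 3: top cell = 'X' → FULL
col 4: top cell = 'O' → FULL
col 5: top cell = 'X' → FULL
col 6: top cell = 'X' → FULL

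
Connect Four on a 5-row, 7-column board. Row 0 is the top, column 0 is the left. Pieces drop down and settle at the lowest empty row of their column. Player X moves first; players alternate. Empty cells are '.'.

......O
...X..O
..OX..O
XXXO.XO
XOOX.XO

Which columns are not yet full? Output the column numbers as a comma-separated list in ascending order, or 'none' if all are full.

Answer: 0,1,2,3,4,5

Derivation:
col 0: top cell = '.' → open
col 1: top cell = '.' → open
col 2: top cell = '.' → open
col 3: top cell = '.' → open
col 4: top cell = '.' → open
col 5: top cell = '.' → open
col 6: top cell = 'O' → FULL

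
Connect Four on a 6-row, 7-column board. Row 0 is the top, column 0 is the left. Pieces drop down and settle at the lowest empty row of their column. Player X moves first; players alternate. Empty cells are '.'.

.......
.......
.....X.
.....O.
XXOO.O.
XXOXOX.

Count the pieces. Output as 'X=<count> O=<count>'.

X=7 O=6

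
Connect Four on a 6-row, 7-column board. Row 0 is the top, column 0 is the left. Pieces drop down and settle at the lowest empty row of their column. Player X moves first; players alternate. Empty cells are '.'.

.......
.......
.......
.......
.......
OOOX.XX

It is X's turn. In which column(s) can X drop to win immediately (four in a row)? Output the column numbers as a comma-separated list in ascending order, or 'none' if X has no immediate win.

Answer: 4

Derivation:
col 0: drop X → no win
col 1: drop X → no win
col 2: drop X → no win
col 3: drop X → no win
col 4: drop X → WIN!
col 5: drop X → no win
col 6: drop X → no win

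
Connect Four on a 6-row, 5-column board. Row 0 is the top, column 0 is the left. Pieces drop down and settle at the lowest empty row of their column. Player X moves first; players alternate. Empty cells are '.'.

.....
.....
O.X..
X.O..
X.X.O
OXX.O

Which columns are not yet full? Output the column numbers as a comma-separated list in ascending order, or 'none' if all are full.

Answer: 0,1,2,3,4

Derivation:
col 0: top cell = '.' → open
col 1: top cell = '.' → open
col 2: top cell = '.' → open
col 3: top cell = '.' → open
col 4: top cell = '.' → open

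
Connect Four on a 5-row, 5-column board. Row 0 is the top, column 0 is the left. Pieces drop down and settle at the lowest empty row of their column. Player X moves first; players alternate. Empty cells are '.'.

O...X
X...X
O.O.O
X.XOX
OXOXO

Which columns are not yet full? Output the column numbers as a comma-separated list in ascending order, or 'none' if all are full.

col 0: top cell = 'O' → FULL
col 1: top cell = '.' → open
col 2: top cell = '.' → open
col 3: top cell = '.' → open
col 4: top cell = 'X' → FULL

Answer: 1,2,3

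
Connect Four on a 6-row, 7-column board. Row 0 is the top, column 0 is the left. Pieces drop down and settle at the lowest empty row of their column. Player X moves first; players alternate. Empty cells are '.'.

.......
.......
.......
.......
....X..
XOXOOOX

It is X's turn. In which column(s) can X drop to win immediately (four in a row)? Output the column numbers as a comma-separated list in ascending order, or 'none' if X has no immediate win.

Answer: none

Derivation:
col 0: drop X → no win
col 1: drop X → no win
col 2: drop X → no win
col 3: drop X → no win
col 4: drop X → no win
col 5: drop X → no win
col 6: drop X → no win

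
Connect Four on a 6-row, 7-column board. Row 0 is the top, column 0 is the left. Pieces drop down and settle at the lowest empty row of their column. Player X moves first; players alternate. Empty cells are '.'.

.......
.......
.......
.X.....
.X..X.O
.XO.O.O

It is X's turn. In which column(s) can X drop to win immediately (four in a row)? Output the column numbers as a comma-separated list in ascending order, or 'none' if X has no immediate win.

Answer: 1

Derivation:
col 0: drop X → no win
col 1: drop X → WIN!
col 2: drop X → no win
col 3: drop X → no win
col 4: drop X → no win
col 5: drop X → no win
col 6: drop X → no win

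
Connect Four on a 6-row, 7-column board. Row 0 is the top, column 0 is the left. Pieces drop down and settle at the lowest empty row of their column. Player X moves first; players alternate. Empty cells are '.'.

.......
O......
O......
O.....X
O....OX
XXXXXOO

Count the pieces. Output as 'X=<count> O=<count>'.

X=7 O=7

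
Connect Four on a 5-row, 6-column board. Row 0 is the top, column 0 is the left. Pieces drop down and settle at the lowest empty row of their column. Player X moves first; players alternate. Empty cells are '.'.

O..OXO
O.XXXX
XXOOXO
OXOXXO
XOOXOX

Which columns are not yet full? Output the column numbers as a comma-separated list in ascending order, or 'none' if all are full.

col 0: top cell = 'O' → FULL
col 1: top cell = '.' → open
col 2: top cell = '.' → open
col 3: top cell = 'O' → FULL
col 4: top cell = 'X' → FULL
col 5: top cell = 'O' → FULL

Answer: 1,2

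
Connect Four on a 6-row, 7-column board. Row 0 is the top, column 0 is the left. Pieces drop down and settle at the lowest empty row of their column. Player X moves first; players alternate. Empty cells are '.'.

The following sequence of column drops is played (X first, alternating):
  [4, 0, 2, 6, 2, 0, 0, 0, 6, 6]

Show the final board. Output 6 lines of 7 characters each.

Move 1: X drops in col 4, lands at row 5
Move 2: O drops in col 0, lands at row 5
Move 3: X drops in col 2, lands at row 5
Move 4: O drops in col 6, lands at row 5
Move 5: X drops in col 2, lands at row 4
Move 6: O drops in col 0, lands at row 4
Move 7: X drops in col 0, lands at row 3
Move 8: O drops in col 0, lands at row 2
Move 9: X drops in col 6, lands at row 4
Move 10: O drops in col 6, lands at row 3

Answer: .......
.......
O......
X.....O
O.X...X
O.X.X.O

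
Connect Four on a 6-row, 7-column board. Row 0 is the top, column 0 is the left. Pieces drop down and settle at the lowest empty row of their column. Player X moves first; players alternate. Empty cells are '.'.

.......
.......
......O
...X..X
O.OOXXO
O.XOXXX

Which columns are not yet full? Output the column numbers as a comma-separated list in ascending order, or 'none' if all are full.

Answer: 0,1,2,3,4,5,6

Derivation:
col 0: top cell = '.' → open
col 1: top cell = '.' → open
col 2: top cell = '.' → open
col 3: top cell = '.' → open
col 4: top cell = '.' → open
col 5: top cell = '.' → open
col 6: top cell = '.' → open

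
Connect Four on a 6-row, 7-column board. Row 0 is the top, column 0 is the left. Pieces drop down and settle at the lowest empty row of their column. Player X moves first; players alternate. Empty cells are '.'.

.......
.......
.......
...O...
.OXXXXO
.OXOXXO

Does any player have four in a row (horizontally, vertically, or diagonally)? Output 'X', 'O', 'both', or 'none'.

X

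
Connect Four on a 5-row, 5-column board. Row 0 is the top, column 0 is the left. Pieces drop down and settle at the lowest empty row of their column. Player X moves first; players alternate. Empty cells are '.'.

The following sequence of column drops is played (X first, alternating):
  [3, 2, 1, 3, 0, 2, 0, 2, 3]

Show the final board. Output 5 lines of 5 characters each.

Answer: .....
.....
..OX.
X.OO.
XXOX.

Derivation:
Move 1: X drops in col 3, lands at row 4
Move 2: O drops in col 2, lands at row 4
Move 3: X drops in col 1, lands at row 4
Move 4: O drops in col 3, lands at row 3
Move 5: X drops in col 0, lands at row 4
Move 6: O drops in col 2, lands at row 3
Move 7: X drops in col 0, lands at row 3
Move 8: O drops in col 2, lands at row 2
Move 9: X drops in col 3, lands at row 2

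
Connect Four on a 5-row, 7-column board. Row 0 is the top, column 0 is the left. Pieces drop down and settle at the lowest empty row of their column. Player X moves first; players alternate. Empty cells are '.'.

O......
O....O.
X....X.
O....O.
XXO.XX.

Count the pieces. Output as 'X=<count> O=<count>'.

X=6 O=6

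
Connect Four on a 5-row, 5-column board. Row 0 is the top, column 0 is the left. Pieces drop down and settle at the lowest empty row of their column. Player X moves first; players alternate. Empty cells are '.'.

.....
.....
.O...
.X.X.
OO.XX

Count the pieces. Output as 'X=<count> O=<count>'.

X=4 O=3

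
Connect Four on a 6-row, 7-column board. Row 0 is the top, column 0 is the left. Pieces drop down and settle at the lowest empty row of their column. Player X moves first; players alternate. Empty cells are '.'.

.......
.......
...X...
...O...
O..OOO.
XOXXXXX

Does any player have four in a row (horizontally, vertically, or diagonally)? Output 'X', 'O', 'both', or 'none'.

X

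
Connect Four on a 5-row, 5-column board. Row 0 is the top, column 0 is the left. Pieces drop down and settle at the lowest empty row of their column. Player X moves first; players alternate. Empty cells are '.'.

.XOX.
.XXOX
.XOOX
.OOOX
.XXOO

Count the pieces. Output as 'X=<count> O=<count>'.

X=10 O=9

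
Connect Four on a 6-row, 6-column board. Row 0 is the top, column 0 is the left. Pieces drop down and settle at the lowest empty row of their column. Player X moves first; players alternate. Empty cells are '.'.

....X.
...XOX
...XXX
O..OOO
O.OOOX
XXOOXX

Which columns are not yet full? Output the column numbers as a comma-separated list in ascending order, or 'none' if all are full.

Answer: 0,1,2,3,5

Derivation:
col 0: top cell = '.' → open
col 1: top cell = '.' → open
col 2: top cell = '.' → open
col 3: top cell = '.' → open
col 4: top cell = 'X' → FULL
col 5: top cell = '.' → open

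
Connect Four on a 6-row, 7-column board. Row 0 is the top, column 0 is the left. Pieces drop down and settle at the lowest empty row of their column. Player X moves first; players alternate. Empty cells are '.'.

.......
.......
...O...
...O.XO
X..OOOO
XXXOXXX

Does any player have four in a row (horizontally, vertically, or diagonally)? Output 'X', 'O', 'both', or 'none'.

O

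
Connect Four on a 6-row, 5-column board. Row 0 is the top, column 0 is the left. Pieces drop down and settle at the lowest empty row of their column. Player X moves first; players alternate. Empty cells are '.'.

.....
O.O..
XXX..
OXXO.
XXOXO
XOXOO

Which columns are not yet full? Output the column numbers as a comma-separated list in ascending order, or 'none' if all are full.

Answer: 0,1,2,3,4

Derivation:
col 0: top cell = '.' → open
col 1: top cell = '.' → open
col 2: top cell = '.' → open
col 3: top cell = '.' → open
col 4: top cell = '.' → open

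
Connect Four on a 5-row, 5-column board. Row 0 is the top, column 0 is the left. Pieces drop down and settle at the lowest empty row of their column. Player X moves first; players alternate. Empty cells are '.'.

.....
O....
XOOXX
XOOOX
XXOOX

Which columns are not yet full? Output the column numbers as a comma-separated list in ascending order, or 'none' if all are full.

col 0: top cell = '.' → open
col 1: top cell = '.' → open
col 2: top cell = '.' → open
col 3: top cell = '.' → open
col 4: top cell = '.' → open

Answer: 0,1,2,3,4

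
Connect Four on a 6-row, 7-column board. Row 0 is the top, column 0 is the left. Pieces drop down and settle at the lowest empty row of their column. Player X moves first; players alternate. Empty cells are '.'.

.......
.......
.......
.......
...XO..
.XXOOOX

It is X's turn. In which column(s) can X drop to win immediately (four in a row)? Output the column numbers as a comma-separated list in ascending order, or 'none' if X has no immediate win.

Answer: none

Derivation:
col 0: drop X → no win
col 1: drop X → no win
col 2: drop X → no win
col 3: drop X → no win
col 4: drop X → no win
col 5: drop X → no win
col 6: drop X → no win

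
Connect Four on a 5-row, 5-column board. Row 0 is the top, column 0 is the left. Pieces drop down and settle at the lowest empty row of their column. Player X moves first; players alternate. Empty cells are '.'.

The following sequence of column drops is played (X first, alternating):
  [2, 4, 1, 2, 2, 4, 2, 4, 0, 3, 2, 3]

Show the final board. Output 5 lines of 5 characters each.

Answer: ..X..
..X..
..X.O
..OOO
XXXOO

Derivation:
Move 1: X drops in col 2, lands at row 4
Move 2: O drops in col 4, lands at row 4
Move 3: X drops in col 1, lands at row 4
Move 4: O drops in col 2, lands at row 3
Move 5: X drops in col 2, lands at row 2
Move 6: O drops in col 4, lands at row 3
Move 7: X drops in col 2, lands at row 1
Move 8: O drops in col 4, lands at row 2
Move 9: X drops in col 0, lands at row 4
Move 10: O drops in col 3, lands at row 4
Move 11: X drops in col 2, lands at row 0
Move 12: O drops in col 3, lands at row 3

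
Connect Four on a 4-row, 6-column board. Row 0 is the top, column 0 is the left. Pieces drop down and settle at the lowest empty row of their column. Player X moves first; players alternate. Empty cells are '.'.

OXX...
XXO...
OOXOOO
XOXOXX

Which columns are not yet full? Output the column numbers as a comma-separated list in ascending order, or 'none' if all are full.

Answer: 3,4,5

Derivation:
col 0: top cell = 'O' → FULL
col 1: top cell = 'X' → FULL
col 2: top cell = 'X' → FULL
col 3: top cell = '.' → open
col 4: top cell = '.' → open
col 5: top cell = '.' → open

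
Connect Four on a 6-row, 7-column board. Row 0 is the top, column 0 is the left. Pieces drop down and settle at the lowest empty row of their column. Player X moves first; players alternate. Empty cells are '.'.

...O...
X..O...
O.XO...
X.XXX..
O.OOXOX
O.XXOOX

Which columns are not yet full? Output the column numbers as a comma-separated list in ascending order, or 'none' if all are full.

Answer: 0,1,2,4,5,6

Derivation:
col 0: top cell = '.' → open
col 1: top cell = '.' → open
col 2: top cell = '.' → open
col 3: top cell = 'O' → FULL
col 4: top cell = '.' → open
col 5: top cell = '.' → open
col 6: top cell = '.' → open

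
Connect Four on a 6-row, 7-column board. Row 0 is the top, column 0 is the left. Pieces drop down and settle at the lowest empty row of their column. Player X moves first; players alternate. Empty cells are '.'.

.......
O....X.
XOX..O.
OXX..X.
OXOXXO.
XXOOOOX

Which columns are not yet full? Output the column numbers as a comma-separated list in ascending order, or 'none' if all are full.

Answer: 0,1,2,3,4,5,6

Derivation:
col 0: top cell = '.' → open
col 1: top cell = '.' → open
col 2: top cell = '.' → open
col 3: top cell = '.' → open
col 4: top cell = '.' → open
col 5: top cell = '.' → open
col 6: top cell = '.' → open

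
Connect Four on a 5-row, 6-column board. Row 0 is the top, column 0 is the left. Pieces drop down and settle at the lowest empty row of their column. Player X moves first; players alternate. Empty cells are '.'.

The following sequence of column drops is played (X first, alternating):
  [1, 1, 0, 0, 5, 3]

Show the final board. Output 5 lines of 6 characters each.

Answer: ......
......
......
OO....
XX.O.X

Derivation:
Move 1: X drops in col 1, lands at row 4
Move 2: O drops in col 1, lands at row 3
Move 3: X drops in col 0, lands at row 4
Move 4: O drops in col 0, lands at row 3
Move 5: X drops in col 5, lands at row 4
Move 6: O drops in col 3, lands at row 4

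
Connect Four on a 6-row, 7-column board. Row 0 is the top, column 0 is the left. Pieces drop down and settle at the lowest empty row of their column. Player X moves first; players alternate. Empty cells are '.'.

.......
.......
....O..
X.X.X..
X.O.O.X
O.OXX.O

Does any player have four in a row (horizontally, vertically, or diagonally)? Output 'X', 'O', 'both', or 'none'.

none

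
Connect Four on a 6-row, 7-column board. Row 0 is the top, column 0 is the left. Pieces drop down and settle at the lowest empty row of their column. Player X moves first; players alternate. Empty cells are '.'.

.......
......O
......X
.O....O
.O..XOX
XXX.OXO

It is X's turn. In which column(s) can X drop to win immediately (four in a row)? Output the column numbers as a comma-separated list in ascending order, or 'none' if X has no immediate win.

col 0: drop X → no win
col 1: drop X → no win
col 2: drop X → no win
col 3: drop X → WIN!
col 4: drop X → no win
col 5: drop X → no win
col 6: drop X → no win

Answer: 3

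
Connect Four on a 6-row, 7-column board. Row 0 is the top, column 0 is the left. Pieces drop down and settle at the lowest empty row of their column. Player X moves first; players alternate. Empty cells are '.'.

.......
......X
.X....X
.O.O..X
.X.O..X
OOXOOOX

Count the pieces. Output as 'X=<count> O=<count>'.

X=8 O=8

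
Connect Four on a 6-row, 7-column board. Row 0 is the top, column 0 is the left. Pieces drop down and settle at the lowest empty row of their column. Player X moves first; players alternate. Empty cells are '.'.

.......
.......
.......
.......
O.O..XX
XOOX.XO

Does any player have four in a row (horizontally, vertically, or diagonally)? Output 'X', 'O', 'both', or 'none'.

none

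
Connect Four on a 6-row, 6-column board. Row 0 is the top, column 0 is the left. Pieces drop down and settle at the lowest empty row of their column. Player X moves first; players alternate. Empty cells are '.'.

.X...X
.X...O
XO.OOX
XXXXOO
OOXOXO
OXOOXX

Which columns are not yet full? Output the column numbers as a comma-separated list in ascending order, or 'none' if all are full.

Answer: 0,2,3,4

Derivation:
col 0: top cell = '.' → open
col 1: top cell = 'X' → FULL
col 2: top cell = '.' → open
col 3: top cell = '.' → open
col 4: top cell = '.' → open
col 5: top cell = 'X' → FULL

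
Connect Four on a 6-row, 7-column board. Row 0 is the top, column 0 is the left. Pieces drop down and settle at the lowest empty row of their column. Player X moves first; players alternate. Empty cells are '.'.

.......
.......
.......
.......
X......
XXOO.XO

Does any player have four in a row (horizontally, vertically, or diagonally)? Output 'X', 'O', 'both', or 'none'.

none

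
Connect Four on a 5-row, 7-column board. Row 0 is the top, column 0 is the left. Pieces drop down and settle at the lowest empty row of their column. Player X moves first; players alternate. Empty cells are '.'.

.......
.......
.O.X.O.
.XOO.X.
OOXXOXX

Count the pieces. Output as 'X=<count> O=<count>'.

X=7 O=7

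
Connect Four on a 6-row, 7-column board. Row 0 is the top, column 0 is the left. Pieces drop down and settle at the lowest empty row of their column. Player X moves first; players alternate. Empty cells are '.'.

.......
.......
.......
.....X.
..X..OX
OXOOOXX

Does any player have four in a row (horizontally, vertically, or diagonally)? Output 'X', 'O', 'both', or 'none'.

none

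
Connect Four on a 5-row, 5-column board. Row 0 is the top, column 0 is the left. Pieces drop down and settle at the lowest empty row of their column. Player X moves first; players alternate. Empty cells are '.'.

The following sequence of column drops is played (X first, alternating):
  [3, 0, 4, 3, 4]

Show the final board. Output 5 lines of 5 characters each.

Move 1: X drops in col 3, lands at row 4
Move 2: O drops in col 0, lands at row 4
Move 3: X drops in col 4, lands at row 4
Move 4: O drops in col 3, lands at row 3
Move 5: X drops in col 4, lands at row 3

Answer: .....
.....
.....
...OX
O..XX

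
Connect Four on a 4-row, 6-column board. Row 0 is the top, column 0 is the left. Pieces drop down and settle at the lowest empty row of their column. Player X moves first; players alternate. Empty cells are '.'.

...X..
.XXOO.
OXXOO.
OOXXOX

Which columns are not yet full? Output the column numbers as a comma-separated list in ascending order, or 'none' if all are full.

Answer: 0,1,2,4,5

Derivation:
col 0: top cell = '.' → open
col 1: top cell = '.' → open
col 2: top cell = '.' → open
col 3: top cell = 'X' → FULL
col 4: top cell = '.' → open
col 5: top cell = '.' → open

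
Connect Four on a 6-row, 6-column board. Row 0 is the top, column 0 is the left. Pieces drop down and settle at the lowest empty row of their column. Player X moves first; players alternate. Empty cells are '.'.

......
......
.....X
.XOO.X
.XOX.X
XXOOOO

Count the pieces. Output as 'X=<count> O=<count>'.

X=8 O=7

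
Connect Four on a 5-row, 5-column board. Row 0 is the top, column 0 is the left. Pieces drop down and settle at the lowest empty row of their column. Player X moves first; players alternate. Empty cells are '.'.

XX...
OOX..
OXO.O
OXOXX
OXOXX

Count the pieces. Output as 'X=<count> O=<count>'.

X=10 O=9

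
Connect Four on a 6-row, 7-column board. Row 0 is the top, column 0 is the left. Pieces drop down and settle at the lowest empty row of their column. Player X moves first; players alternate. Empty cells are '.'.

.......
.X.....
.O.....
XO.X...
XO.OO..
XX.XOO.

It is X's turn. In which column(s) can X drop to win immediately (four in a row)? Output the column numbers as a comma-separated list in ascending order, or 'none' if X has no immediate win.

Answer: 0,2

Derivation:
col 0: drop X → WIN!
col 1: drop X → no win
col 2: drop X → WIN!
col 3: drop X → no win
col 4: drop X → no win
col 5: drop X → no win
col 6: drop X → no win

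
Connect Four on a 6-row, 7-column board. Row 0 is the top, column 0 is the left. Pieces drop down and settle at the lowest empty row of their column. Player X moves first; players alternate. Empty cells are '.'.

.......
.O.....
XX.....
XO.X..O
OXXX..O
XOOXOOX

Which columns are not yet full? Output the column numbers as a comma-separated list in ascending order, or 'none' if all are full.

col 0: top cell = '.' → open
col 1: top cell = '.' → open
col 2: top cell = '.' → open
col 3: top cell = '.' → open
col 4: top cell = '.' → open
col 5: top cell = '.' → open
col 6: top cell = '.' → open

Answer: 0,1,2,3,4,5,6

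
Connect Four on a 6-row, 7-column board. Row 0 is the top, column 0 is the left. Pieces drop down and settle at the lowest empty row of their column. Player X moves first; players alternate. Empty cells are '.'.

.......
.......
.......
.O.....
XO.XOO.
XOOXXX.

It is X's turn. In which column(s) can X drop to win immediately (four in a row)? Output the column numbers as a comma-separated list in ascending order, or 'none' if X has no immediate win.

col 0: drop X → no win
col 1: drop X → no win
col 2: drop X → no win
col 3: drop X → no win
col 4: drop X → no win
col 5: drop X → no win
col 6: drop X → WIN!

Answer: 6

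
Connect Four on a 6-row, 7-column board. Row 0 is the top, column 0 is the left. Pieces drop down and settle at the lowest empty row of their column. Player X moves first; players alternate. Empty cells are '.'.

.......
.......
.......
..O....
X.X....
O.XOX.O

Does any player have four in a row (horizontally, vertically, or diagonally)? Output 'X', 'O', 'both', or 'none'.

none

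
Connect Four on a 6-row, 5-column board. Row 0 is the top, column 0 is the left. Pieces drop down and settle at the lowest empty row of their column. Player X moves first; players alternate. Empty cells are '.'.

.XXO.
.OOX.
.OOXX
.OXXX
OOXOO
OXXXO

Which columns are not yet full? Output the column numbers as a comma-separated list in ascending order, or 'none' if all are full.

Answer: 0,4

Derivation:
col 0: top cell = '.' → open
col 1: top cell = 'X' → FULL
col 2: top cell = 'X' → FULL
col 3: top cell = 'O' → FULL
col 4: top cell = '.' → open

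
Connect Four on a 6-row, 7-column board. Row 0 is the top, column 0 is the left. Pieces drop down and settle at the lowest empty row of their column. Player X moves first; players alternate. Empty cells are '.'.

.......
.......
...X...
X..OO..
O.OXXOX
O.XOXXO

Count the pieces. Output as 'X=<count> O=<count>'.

X=8 O=8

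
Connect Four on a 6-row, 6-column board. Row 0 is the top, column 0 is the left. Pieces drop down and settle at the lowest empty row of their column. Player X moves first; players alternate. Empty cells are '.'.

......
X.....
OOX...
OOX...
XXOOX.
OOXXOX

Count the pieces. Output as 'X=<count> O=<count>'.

X=9 O=9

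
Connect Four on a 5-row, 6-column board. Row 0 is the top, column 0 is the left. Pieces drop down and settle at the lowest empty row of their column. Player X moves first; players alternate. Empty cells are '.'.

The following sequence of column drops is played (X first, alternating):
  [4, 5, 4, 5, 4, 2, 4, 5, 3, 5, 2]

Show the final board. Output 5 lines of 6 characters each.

Move 1: X drops in col 4, lands at row 4
Move 2: O drops in col 5, lands at row 4
Move 3: X drops in col 4, lands at row 3
Move 4: O drops in col 5, lands at row 3
Move 5: X drops in col 4, lands at row 2
Move 6: O drops in col 2, lands at row 4
Move 7: X drops in col 4, lands at row 1
Move 8: O drops in col 5, lands at row 2
Move 9: X drops in col 3, lands at row 4
Move 10: O drops in col 5, lands at row 1
Move 11: X drops in col 2, lands at row 3

Answer: ......
....XO
....XO
..X.XO
..OXXO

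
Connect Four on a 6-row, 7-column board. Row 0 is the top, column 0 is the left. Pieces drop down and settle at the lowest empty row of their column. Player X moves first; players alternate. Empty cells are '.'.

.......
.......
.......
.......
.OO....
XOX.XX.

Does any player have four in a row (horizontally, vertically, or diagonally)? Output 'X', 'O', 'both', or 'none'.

none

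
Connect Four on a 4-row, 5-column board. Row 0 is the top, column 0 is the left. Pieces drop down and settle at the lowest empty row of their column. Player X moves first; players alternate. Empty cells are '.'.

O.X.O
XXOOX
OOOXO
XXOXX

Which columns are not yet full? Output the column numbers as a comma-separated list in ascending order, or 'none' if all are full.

col 0: top cell = 'O' → FULL
col 1: top cell = '.' → open
col 2: top cell = 'X' → FULL
col 3: top cell = '.' → open
col 4: top cell = 'O' → FULL

Answer: 1,3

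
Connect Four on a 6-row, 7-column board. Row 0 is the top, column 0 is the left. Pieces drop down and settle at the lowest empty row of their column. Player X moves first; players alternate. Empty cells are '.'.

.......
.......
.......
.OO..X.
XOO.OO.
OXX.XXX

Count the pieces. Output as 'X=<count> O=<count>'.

X=7 O=7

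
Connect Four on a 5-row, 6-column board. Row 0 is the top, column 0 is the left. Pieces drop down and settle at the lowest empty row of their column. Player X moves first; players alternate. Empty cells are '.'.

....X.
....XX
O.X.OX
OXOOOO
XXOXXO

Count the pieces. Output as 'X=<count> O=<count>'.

X=10 O=9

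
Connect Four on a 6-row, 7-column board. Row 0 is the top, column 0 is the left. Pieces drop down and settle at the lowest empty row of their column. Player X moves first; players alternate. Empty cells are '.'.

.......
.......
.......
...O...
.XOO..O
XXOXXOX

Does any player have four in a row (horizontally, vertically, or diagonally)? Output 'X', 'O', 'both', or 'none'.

none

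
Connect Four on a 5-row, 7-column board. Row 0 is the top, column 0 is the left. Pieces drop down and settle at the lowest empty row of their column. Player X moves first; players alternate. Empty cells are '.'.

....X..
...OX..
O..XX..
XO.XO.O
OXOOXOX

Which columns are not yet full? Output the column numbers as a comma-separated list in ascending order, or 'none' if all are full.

Answer: 0,1,2,3,5,6

Derivation:
col 0: top cell = '.' → open
col 1: top cell = '.' → open
col 2: top cell = '.' → open
col 3: top cell = '.' → open
col 4: top cell = 'X' → FULL
col 5: top cell = '.' → open
col 6: top cell = '.' → open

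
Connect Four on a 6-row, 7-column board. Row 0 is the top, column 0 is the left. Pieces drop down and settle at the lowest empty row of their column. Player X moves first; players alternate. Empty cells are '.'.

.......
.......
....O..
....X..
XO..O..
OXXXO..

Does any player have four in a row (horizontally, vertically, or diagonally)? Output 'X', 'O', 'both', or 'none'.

none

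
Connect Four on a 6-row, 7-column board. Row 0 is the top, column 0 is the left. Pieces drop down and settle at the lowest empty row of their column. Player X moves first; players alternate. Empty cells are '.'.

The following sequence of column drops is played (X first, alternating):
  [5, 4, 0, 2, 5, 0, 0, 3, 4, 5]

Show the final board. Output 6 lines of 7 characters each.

Move 1: X drops in col 5, lands at row 5
Move 2: O drops in col 4, lands at row 5
Move 3: X drops in col 0, lands at row 5
Move 4: O drops in col 2, lands at row 5
Move 5: X drops in col 5, lands at row 4
Move 6: O drops in col 0, lands at row 4
Move 7: X drops in col 0, lands at row 3
Move 8: O drops in col 3, lands at row 5
Move 9: X drops in col 4, lands at row 4
Move 10: O drops in col 5, lands at row 3

Answer: .......
.......
.......
X....O.
O...XX.
X.OOOX.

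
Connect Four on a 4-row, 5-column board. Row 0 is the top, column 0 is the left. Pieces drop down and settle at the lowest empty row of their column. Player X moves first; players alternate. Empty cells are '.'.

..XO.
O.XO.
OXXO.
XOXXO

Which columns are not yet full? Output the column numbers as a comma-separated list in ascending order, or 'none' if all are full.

Answer: 0,1,4

Derivation:
col 0: top cell = '.' → open
col 1: top cell = '.' → open
col 2: top cell = 'X' → FULL
col 3: top cell = 'O' → FULL
col 4: top cell = '.' → open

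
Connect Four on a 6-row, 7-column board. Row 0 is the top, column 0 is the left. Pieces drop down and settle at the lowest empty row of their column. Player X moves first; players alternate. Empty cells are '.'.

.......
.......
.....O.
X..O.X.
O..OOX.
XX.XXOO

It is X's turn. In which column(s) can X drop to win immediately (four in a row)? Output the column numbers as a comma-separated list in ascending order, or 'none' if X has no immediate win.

col 0: drop X → no win
col 1: drop X → no win
col 2: drop X → WIN!
col 3: drop X → no win
col 4: drop X → no win
col 5: drop X → no win
col 6: drop X → no win

Answer: 2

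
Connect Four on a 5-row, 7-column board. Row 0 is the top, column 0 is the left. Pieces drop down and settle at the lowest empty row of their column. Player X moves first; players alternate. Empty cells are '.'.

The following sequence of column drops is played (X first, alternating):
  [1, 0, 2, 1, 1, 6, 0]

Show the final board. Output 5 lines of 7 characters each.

Answer: .......
.......
.X.....
XO.....
OXX...O

Derivation:
Move 1: X drops in col 1, lands at row 4
Move 2: O drops in col 0, lands at row 4
Move 3: X drops in col 2, lands at row 4
Move 4: O drops in col 1, lands at row 3
Move 5: X drops in col 1, lands at row 2
Move 6: O drops in col 6, lands at row 4
Move 7: X drops in col 0, lands at row 3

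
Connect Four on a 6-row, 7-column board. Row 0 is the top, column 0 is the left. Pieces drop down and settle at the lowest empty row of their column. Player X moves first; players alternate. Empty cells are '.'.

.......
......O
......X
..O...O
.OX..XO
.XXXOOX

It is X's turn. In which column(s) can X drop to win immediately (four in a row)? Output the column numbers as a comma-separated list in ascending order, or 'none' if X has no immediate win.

col 0: drop X → WIN!
col 1: drop X → no win
col 2: drop X → no win
col 3: drop X → no win
col 4: drop X → no win
col 5: drop X → no win
col 6: drop X → no win

Answer: 0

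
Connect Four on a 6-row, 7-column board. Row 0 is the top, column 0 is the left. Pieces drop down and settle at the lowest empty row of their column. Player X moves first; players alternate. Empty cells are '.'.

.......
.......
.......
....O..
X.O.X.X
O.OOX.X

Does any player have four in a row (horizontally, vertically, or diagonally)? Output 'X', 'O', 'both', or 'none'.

none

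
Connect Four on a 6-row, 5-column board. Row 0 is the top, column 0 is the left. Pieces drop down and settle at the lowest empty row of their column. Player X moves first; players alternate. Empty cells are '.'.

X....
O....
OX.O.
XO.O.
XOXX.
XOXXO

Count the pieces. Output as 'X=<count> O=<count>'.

X=9 O=8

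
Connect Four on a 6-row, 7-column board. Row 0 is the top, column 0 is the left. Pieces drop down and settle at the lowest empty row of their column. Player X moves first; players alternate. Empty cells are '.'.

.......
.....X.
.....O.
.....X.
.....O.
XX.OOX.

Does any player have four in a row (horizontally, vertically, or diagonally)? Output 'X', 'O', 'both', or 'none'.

none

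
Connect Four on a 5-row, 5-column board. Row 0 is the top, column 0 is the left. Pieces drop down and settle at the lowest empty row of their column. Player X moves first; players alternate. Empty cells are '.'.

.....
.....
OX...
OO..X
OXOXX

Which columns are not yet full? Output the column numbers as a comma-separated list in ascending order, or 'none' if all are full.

Answer: 0,1,2,3,4

Derivation:
col 0: top cell = '.' → open
col 1: top cell = '.' → open
col 2: top cell = '.' → open
col 3: top cell = '.' → open
col 4: top cell = '.' → open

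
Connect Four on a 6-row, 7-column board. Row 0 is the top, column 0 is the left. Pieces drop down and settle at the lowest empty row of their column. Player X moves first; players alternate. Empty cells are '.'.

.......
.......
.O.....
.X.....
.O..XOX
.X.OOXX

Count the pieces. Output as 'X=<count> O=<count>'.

X=6 O=5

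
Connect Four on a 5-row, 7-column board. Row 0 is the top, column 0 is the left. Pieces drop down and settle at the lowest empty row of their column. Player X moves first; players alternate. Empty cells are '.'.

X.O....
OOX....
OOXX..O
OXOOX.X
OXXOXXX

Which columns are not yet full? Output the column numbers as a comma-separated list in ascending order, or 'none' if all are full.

Answer: 1,3,4,5,6

Derivation:
col 0: top cell = 'X' → FULL
col 1: top cell = '.' → open
col 2: top cell = 'O' → FULL
col 3: top cell = '.' → open
col 4: top cell = '.' → open
col 5: top cell = '.' → open
col 6: top cell = '.' → open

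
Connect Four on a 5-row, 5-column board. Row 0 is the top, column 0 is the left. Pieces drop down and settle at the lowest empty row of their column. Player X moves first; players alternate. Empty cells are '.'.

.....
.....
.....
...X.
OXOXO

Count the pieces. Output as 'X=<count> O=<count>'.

X=3 O=3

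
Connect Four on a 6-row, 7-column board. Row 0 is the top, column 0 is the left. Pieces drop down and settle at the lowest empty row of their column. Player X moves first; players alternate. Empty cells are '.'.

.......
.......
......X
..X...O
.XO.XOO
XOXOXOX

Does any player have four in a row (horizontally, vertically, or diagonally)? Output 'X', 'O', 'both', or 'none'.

none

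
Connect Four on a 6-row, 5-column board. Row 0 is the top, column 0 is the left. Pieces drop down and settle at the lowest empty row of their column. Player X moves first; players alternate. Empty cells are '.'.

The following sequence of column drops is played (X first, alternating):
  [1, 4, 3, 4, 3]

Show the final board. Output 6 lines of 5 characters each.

Move 1: X drops in col 1, lands at row 5
Move 2: O drops in col 4, lands at row 5
Move 3: X drops in col 3, lands at row 5
Move 4: O drops in col 4, lands at row 4
Move 5: X drops in col 3, lands at row 4

Answer: .....
.....
.....
.....
...XO
.X.XO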